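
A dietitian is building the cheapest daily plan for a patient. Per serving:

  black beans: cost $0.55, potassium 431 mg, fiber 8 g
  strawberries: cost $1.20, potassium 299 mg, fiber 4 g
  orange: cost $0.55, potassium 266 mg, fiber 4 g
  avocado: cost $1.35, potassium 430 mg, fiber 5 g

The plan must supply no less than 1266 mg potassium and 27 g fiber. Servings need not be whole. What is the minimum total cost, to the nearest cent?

$1.86

black beans only: max(1266/431, 27/8) = 3.375 servings → $1.86.
strawberries only: max(1266/299, 27/4) = 6.75 servings → $8.10.
orange only: max(1266/266, 27/4) = 6.75 servings → $3.71.
avocado only: max(1266/430, 27/5) = 5.4 servings → $7.29.
black beans + strawberries: intersection lies outside the first quadrant.
black beans + orange: the both-tight solution has a negative serving — not a feasible corner.
black beans + avocado with both targets exact would need a negative amount; discard.
strawberries + orange: the both-tight solution has a negative serving — not a feasible corner.
strawberries + avocado: the both-tight solution has a negative serving — not a feasible corner.
orange + avocado: intersection lies outside the first quadrant.
So the least-cost plan costs $1.86.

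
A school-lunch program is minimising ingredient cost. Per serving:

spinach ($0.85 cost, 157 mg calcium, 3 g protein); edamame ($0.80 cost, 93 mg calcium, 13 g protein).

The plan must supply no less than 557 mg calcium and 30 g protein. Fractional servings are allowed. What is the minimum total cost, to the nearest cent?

$3.53

An LP optimum is at a vertex; with two nutrient constraints at most two foods are used. Check each candidate.
spinach only: max(557/157, 30/3) = 10 servings → $8.50.
edamame only: max(557/93, 30/13) = 5.989 servings → $4.79.
spinach + edamame with both tight: 2.526 servings and 1.725 servings → $3.53.
So the least-cost plan costs $3.53.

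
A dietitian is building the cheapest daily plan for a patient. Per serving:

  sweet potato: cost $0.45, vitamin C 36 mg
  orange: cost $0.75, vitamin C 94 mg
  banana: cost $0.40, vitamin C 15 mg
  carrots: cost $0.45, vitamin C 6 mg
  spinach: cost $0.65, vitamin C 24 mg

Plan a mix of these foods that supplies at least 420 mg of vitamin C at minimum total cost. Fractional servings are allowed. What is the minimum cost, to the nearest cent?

$3.35

Cost per mg of vitamin C: orange $0.0080, sweet potato $0.0125, banana $0.0267, spinach $0.0271, carrots $0.0750.
With no serving limits, use only orange: 420 mg / 94 mg = 4.468 servings × $0.75 = $3.35.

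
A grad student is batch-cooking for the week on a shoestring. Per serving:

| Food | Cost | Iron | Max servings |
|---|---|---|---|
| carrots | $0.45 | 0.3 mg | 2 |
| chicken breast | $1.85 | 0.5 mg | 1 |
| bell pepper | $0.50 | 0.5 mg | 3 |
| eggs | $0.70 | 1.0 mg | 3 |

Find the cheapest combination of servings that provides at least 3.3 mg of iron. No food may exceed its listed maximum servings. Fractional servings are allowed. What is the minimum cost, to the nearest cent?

$2.40

Cost per mg of iron: eggs $0.7000, bell pepper $1.0000, carrots $1.5000, chicken breast $3.7000.
Take 3 servings of eggs: +3.0 mg iron for $2.10 (total $2.10, still need 0.3 mg).
Take 0.6 servings of bell pepper: +0.3 mg iron for $0.30 (total $2.40, still need 0.0 mg).
Greedy by cheapest-per-mg is optimal for a single linear constraint, so the minimum cost is $2.40.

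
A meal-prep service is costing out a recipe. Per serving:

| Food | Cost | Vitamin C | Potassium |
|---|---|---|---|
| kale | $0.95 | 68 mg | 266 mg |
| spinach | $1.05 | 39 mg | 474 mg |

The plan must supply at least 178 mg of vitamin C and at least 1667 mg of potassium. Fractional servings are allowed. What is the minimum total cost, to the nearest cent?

$4.01

Minimising a linear cost over {vitamin C ≥ 178, potassium ≥ 1667, servings ≥ 0} — the optimum is at a vertex, using one or two foods.
kale only: max(178/68, 1667/266) = 6.267 servings → $5.95.
spinach only: max(178/39, 1667/474) = 4.564 servings → $4.79.
kale + spinach with both tight: 0.8857 servings and 3.02 servings → $4.01.
Cheapest feasible corner: $4.01.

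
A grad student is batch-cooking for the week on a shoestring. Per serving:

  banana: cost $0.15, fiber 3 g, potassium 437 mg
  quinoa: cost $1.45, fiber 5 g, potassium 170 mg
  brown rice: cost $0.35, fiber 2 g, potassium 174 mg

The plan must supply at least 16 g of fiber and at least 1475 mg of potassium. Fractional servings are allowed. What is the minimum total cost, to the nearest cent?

$0.80

An LP optimum is at a vertex; with two nutrient constraints at most two foods are used. Check each candidate.
banana only: max(16/3, 1475/437) = 5.333 servings → $0.80.
quinoa only: max(16/5, 1475/170) = 8.676 servings → $12.58.
brown rice only: max(16/2, 1475/174) = 8.477 servings → $2.97.
banana + quinoa with both tight: 2.779 servings and 1.533 servings → $2.64.
banana + brown rice with both tight: 0.4716 servings and 7.293 servings → $2.62.
quinoa + brown rice: intersection lies outside the first quadrant.
So the least-cost plan costs $0.80.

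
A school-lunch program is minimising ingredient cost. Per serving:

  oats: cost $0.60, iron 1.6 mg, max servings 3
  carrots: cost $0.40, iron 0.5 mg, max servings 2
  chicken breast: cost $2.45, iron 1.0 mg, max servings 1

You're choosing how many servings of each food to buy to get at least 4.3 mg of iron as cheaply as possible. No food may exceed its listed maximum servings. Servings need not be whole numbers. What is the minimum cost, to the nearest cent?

$1.61

Cost per mg of iron: oats $0.3750, carrots $0.8000, chicken breast $2.4500.
Take 2.688 servings of oats: +4.3 mg iron for $1.61 (total $1.61, still need 0.0 mg).
Filling from the cheapest source first is optimal under one linear minimum: $1.61.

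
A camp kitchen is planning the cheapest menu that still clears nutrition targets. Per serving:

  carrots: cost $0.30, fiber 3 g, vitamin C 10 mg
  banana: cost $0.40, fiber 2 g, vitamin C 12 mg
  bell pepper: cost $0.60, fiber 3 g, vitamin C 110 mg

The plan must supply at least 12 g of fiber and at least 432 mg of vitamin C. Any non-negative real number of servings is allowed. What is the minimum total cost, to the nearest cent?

With two linear requirements the optimum uses one or two foods; enumerate the corners.
carrots only: max(12/3, 432/10) = 43.2 servings → $12.96.
banana only: max(12/2, 432/12) = 36 servings → $14.40.
bell pepper only: max(12/3, 432/110) = 4 servings → $2.40.
carrots + banana: intersection lies outside the first quadrant.
carrots + bell pepper with both tight: 0.08 servings and 3.92 servings → $2.38.
banana + bell pepper with both tight: 0.1304 servings and 3.913 servings → $2.40.
So the least-cost plan costs $2.38.

$2.38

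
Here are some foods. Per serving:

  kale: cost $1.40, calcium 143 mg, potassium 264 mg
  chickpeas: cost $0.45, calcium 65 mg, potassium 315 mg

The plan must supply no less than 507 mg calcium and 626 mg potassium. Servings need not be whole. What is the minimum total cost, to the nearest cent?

Check every corner: each single food scaled to meet both minima, and each pair solved so both constraints bind.
kale only: max(507/143, 626/264) = 3.545 servings → $4.96.
chickpeas only: max(507/65, 626/315) = 7.8 servings → $3.51.
kale + chickpeas: the both-tight solution has a negative serving — not a feasible corner.
Cheapest feasible corner: $3.51.

$3.51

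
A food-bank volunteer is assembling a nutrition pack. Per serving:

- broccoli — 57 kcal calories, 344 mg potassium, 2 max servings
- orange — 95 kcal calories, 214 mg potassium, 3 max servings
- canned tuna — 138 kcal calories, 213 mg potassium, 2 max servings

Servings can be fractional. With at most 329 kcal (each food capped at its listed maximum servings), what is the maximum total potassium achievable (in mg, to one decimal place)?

Potassium per kcal: broccoli 6.035, orange 2.253, canned tuna 1.543.
Take 2 servings of broccoli: uses 114 kcal, +688.0 mg potassium (running total 688.0 mg).
Take 2.263 servings of orange: uses 215 kcal, +484.3 mg potassium (running total 1172.3 mg).
Greedy by best ratio exhausts the calories allowance optimally: 1172.3 mg.

1172.3 mg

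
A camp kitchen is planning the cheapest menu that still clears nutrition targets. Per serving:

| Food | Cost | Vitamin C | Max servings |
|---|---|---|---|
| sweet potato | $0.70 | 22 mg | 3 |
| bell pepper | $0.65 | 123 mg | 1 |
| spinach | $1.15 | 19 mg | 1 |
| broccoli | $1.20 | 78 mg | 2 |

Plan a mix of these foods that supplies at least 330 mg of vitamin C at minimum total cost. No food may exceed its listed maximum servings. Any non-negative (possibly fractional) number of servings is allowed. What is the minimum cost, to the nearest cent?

Cost per mg of vitamin C: bell pepper $0.0053, broccoli $0.0154, sweet potato $0.0318, spinach $0.0605.
Take 1 serving of bell pepper: +123.0 mg vitamin C for $0.65 (total $0.65, still need 207.0 mg).
Take 2 servings of broccoli: +156.0 mg vitamin C for $2.40 (total $3.05, still need 51.0 mg).
Take 2.318 servings of sweet potato: +51.0 mg vitamin C for $1.62 (total $4.67, still need 0.0 mg).
Filling from the cheapest source first is optimal under one linear minimum: $4.67.

$4.67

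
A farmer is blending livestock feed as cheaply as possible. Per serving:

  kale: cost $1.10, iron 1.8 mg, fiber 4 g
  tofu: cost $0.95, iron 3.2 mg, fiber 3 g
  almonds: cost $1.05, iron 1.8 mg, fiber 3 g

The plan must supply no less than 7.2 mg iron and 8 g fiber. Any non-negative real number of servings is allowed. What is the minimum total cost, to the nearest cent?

An LP optimum is at a vertex; with two nutrient constraints at most two foods are used. Check each candidate.
kale only: max(7.2/1.8, 8/4) = 4 servings → $4.40.
tofu only: max(7.2/3.2, 8/3) = 2.667 servings → $2.53.
almonds only: max(7.2/1.8, 8/3) = 4 servings → $4.20.
kale + tofu with both tight: 0.5405 servings and 1.946 servings → $2.44.
kale + almonds with both targets exact would need a negative amount; discard.
tofu + almonds with both tight: 1.714 servings and 0.9524 servings → $2.63.
The minimum over all feasible corners is $2.44.

$2.44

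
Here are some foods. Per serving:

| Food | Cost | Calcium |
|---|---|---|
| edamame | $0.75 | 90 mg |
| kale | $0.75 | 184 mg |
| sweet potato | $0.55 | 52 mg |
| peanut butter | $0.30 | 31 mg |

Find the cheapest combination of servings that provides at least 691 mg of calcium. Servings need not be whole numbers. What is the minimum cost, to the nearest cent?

Cost per mg of calcium: kale $0.0041, edamame $0.0083, peanut butter $0.0097, sweet potato $0.0106.
With no serving limits, use only kale: 691 mg / 184 mg = 3.755 servings × $0.75 = $2.82.

$2.82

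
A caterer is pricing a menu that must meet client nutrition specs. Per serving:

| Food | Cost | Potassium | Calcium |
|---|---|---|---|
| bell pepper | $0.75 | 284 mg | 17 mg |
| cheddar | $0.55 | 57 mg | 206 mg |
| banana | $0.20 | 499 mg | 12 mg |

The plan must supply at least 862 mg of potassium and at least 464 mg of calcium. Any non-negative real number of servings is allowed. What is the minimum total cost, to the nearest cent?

$1.49

bell pepper only: max(862/284, 464/17) = 27.29 servings → $20.47.
cheddar only: max(862/57, 464/206) = 15.12 servings → $8.32.
banana only: max(862/499, 464/12) = 38.67 servings → $7.73.
bell pepper + cheddar with both tight: 2.627 servings and 2.036 servings → $3.09.
bell pepper + banana with both targets exact would need a negative amount; discard.
cheddar + banana with both tight: 2.166 servings and 1.48 servings → $1.49.
The minimum over all feasible corners is $1.49.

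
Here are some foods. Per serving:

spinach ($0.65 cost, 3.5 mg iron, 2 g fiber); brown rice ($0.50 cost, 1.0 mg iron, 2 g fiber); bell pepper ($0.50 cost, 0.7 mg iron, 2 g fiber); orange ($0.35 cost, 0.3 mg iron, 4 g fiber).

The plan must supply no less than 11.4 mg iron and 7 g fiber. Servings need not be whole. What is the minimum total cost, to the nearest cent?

This is a tiny linear program; its minimum lies at a vertex of the feasible set. List the vertices and price them.
spinach only: max(11.4/3.5, 7/2) = 3.5 servings → $2.27.
brown rice only: max(11.4/1.0, 7/2) = 11.4 servings → $5.70.
bell pepper only: max(11.4/0.7, 7/2) = 16.29 servings → $8.14.
orange only: max(11.4/0.3, 7/4) = 38 servings → $13.30.
spinach + brown rice with both tight: 3.16 servings and 0.34 servings → $2.22.
spinach + bell pepper with both tight: 3.196 servings and 0.3036 servings → $2.23.
spinach + orange with both tight: 3.246 servings and 0.1269 servings → $2.15.
brown rice + bell pepper with both targets exact would need a negative amount; discard.
brown rice + orange with both targets exact would need a negative amount; discard.
bell pepper + orange: intersection lies outside the first quadrant.
The minimum over all feasible corners is $2.15.

$2.15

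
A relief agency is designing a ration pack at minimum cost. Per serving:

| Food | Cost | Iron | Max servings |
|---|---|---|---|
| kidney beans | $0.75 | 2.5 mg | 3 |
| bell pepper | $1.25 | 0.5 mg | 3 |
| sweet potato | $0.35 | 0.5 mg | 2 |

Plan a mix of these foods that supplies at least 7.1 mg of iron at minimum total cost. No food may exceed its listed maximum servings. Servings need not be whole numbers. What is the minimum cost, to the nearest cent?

Cost per mg of iron: kidney beans $0.3000, sweet potato $0.7000, bell pepper $2.5000.
Take 2.84 servings of kidney beans: +7.1 mg iron for $2.13 (total $2.13, still need 0.0 mg).
Greedy by cheapest-per-mg is optimal for a single linear constraint, so the minimum cost is $2.13.

$2.13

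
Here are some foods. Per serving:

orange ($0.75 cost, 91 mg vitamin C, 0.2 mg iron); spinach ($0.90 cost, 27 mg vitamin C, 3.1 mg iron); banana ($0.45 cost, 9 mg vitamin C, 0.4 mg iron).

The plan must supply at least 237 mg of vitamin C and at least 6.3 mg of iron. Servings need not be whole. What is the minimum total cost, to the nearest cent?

$3.24

At the optimum either one food covers both requirements or two foods hit both targets exactly; no other combination can be cheaper.
orange only: max(237/91, 6.3/0.2) = 31.5 servings → $23.62.
spinach only: max(237/27, 6.3/3.1) = 8.778 servings → $7.90.
banana only: max(237/9, 6.3/0.4) = 26.33 servings → $11.85.
orange + spinach with both tight: 2.04 servings and 1.901 servings → $3.24.
orange + banana with both tight: 1.101 servings and 15.2 servings → $7.67.
spinach + banana: the both-tight solution has a negative serving — not a feasible corner.
So the least-cost plan costs $3.24.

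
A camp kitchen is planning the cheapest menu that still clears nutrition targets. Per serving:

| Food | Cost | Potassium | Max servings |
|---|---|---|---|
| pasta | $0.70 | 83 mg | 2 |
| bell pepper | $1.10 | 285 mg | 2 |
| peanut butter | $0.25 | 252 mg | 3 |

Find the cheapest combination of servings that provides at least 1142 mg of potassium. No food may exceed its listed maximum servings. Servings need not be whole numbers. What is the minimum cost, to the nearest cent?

$2.24

Cost per mg of potassium: peanut butter $0.0010, bell pepper $0.0039, pasta $0.0084.
Take 3 servings of peanut butter: +756.0 mg potassium for $0.75 (total $0.75, still need 386.0 mg).
Take 1.354 servings of bell pepper: +386.0 mg potassium for $1.49 (total $2.24, still need 0.0 mg).
Filling from the cheapest source first is optimal under one linear minimum: $2.24.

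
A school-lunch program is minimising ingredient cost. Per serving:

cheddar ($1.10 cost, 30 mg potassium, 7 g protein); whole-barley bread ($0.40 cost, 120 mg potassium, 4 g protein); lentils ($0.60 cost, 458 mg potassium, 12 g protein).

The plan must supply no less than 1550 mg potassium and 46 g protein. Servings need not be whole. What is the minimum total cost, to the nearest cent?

For a min-cost LP with two ≥-constraints, a basic feasible solution has at most two positive variables.
cheddar only: max(1550/30, 46/7) = 51.67 servings → $56.83.
whole-barley bread only: max(1550/120, 46/4) = 12.92 servings → $5.17.
lentils only: max(1550/458, 46/12) = 3.833 servings → $2.30.
cheddar + whole-barley bread: the both-tight solution has a negative serving — not a feasible corner.
cheddar + lentils with both tight: 0.8672 servings and 3.327 servings → $2.95.
whole-barley bread + lentils with both tight: 6.296 servings and 1.735 servings → $3.56.
So the least-cost plan costs $2.30.

$2.30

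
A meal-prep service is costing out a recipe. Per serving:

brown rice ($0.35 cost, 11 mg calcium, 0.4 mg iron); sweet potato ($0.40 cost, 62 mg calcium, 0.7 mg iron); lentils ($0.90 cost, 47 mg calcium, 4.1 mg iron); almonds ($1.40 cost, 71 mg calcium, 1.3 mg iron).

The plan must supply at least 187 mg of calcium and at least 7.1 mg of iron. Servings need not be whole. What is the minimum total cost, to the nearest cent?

$2.04

With two linear requirements the optimum uses one or two foods; enumerate the corners.
brown rice only: max(187/11, 7.1/0.4) = 17.75 servings → $6.21.
sweet potato only: max(187/62, 7.1/0.7) = 10.14 servings → $4.06.
lentils only: max(187/47, 7.1/4.1) = 3.979 servings → $3.58.
almonds only: max(187/71, 7.1/1.3) = 5.462 servings → $7.65.
brown rice + sweet potato with both targets exact would need a negative amount; discard.
brown rice + lentils with both tight: 16.46 servings and 0.1255 servings → $5.88.
brown rice + almonds: the both-tight solution has a negative serving — not a feasible corner.
sweet potato + lentils with both tight: 1.957 servings and 1.398 servings → $2.04.
sweet potato + almonds: intersection lies outside the first quadrant.
lentils + almonds with both tight: 1.135 servings and 1.883 servings → $3.66.
Cheapest feasible corner: $2.04.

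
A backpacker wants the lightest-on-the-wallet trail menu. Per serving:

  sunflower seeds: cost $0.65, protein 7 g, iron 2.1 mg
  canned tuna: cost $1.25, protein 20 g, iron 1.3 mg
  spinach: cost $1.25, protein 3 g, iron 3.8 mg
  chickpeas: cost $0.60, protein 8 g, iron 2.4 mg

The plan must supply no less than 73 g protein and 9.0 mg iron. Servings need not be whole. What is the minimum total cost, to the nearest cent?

$4.79

At the optimum either one food covers both requirements or two foods hit both targets exactly; no other combination can be cheaper.
sunflower seeds only: max(73/7, 9.0/2.1) = 10.43 servings → $6.78.
canned tuna only: max(73/20, 9.0/1.3) = 6.923 servings → $8.65.
spinach only: max(73/3, 9.0/3.8) = 24.33 servings → $30.42.
chickpeas only: max(73/8, 9.0/2.4) = 9.125 servings → $5.47.
sunflower seeds + canned tuna with both tight: 2.587 servings and 2.745 servings → $5.11.
sunflower seeds + spinach: the both-tight solution has a negative serving — not a feasible corner.
sunflower seeds + chickpeas (both tight): parallel constraints — no distinct corner.
canned tuna + spinach with both tight: 3.473 servings and 1.18 servings → $5.82.
canned tuna + chickpeas with both tight: 2.745 servings and 2.263 servings → $4.79.
spinach + chickpeas: the both-tight solution has a negative serving — not a feasible corner.
Cheapest feasible corner: $4.79.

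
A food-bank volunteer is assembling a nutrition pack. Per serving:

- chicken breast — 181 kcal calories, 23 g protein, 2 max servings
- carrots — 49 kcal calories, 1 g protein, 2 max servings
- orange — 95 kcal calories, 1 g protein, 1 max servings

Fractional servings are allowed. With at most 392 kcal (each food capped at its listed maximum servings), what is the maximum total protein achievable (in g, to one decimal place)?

46.6 g

Protein per kcal: chicken breast 0.1271, carrots 0.02041, orange 0.01053.
Take 2 servings of chicken breast: uses 362 kcal, +46.0 g protein (running total 46.0 g).
Take 0.6122 servings of carrots: uses 30 kcal, +0.6 g protein (running total 46.6 g).
Filling greedily by protein-per-kcal is optimal for one linear limit, giving 46.6 g.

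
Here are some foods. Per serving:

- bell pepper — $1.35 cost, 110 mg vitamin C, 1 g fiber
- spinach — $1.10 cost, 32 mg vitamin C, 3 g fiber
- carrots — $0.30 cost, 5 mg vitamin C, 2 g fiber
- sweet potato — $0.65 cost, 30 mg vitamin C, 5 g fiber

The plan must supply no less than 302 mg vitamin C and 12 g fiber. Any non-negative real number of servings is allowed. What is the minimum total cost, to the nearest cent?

$4.26

bell pepper only: max(302/110, 12/1) = 12 servings → $16.20.
spinach only: max(302/32, 12/3) = 9.438 servings → $10.38.
carrots only: max(302/5, 12/2) = 60.4 servings → $18.12.
sweet potato only: max(302/30, 12/5) = 10.07 servings → $6.54.
bell pepper + spinach with both tight: 1.752 servings and 3.416 servings → $6.12.
bell pepper + carrots with both tight: 2.53 servings and 4.735 servings → $4.84.
bell pepper + sweet potato with both tight: 2.212 servings and 1.958 servings → $4.26.
spinach + carrots: the both-tight solution has a negative serving — not a feasible corner.
spinach + sweet potato: the both-tight solution has a negative serving — not a feasible corner.
carrots + sweet potato with both targets exact would need a negative amount; discard.
So the least-cost plan costs $4.26.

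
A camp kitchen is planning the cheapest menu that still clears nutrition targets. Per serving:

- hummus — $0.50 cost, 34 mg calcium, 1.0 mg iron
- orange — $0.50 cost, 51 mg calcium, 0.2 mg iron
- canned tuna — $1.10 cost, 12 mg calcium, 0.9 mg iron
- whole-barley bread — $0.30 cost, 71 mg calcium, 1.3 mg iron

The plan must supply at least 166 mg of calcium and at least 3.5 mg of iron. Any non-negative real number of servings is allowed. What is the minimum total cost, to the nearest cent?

This is a tiny linear program; its minimum lies at a vertex of the feasible set. List the vertices and price them.
hummus only: max(166/34, 3.5/1.0) = 4.882 servings → $2.44.
orange only: max(166/51, 3.5/0.2) = 17.5 servings → $8.75.
canned tuna only: max(166/12, 3.5/0.9) = 13.83 servings → $15.22.
whole-barley bread only: max(166/71, 3.5/1.3) = 2.692 servings → $0.81.
hummus + orange with both tight: 3.287 servings and 1.063 servings → $2.18.
hummus + canned tuna: intersection lies outside the first quadrant.
hummus + whole-barley bread with both tight: 1.22 servings and 1.754 servings → $1.14.
orange + canned tuna with both tight: 2.469 servings and 3.34 servings → $4.91.
orange + whole-barley bread: the both-tight solution has a negative serving — not a feasible corner.
canned tuna + whole-barley bread with both tight: 0.677 servings and 2.224 servings → $1.41.
Cheapest feasible corner: $0.81.

$0.81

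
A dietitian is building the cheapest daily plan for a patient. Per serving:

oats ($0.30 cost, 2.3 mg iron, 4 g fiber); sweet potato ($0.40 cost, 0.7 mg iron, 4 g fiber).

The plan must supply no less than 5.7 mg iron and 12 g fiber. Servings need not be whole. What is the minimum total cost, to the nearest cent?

An LP optimum is at a vertex; with two nutrient constraints at most two foods are used. Check each candidate.
oats only: max(5.7/2.3, 12/4) = 3 servings → $0.90.
sweet potato only: max(5.7/0.7, 12/4) = 8.143 servings → $3.26.
oats + sweet potato with both tight: 2.25 servings and 0.75 servings → $0.97.
Cheapest feasible corner: $0.90.

$0.90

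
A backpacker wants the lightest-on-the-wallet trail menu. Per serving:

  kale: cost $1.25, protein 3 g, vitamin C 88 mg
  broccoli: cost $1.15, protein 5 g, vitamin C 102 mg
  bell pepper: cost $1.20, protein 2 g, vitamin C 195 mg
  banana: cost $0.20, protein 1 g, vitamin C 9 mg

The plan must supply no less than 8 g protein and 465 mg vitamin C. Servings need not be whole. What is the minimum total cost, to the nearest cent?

kale only: max(8/3, 465/88) = 5.284 servings → $6.61.
broccoli only: max(8/5, 465/102) = 4.559 servings → $5.24.
bell pepper only: max(8/2, 465/195) = 4 servings → $4.80.
banana only: max(8/1, 465/9) = 51.67 servings → $10.33.
kale + broccoli with both targets exact would need a negative amount; discard.
kale + bell pepper with both tight: 1.54 servings and 1.689 servings → $3.95.
kale + banana: intersection lies outside the first quadrant.
broccoli + bell pepper with both tight: 0.8171 servings and 1.957 servings → $3.29.
broccoli + banana: intersection lies outside the first quadrant.
bell pepper + banana with both tight: 2.22 servings and 3.559 servings → $3.38.
So the least-cost plan costs $3.29.

$3.29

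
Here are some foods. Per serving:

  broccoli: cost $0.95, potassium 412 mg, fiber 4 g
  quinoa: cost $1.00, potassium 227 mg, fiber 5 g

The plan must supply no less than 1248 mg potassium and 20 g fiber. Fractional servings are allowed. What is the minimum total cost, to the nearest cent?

This is a tiny linear program; its minimum lies at a vertex of the feasible set. List the vertices and price them.
broccoli only: max(1248/412, 20/4) = 5 servings → $4.75.
quinoa only: max(1248/227, 20/5) = 5.498 servings → $5.50.
broccoli + quinoa with both tight: 1.476 servings and 2.819 servings → $4.22.
So the least-cost plan costs $4.22.

$4.22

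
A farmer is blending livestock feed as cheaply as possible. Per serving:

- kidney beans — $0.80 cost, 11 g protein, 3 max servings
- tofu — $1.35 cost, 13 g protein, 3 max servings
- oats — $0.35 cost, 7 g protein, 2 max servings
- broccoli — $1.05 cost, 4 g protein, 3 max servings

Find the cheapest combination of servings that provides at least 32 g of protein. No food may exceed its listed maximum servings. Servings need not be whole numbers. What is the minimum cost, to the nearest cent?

Cost per g of protein: oats $0.0500, kidney beans $0.0727, tofu $0.1038, broccoli $0.2625.
Take 2 servings of oats: +14.0 g protein for $0.70 (total $0.70, still need 18.0 g).
Take 1.636 servings of kidney beans: +18.0 g protein for $1.31 (total $2.01, still need 0.0 g).
Filling from the cheapest source first is optimal under one linear minimum: $2.01.

$2.01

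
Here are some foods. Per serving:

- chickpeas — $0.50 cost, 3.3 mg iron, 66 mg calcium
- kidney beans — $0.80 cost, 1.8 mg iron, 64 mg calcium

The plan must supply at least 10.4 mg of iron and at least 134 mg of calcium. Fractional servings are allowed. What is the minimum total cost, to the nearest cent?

At the optimum either one food covers both requirements or two foods hit both targets exactly; no other combination can be cheaper.
chickpeas only: max(10.4/3.3, 134/66) = 3.152 servings → $1.58.
kidney beans only: max(10.4/1.8, 134/64) = 5.778 servings → $4.62.
chickpeas + kidney beans: intersection lies outside the first quadrant.
The minimum over all feasible corners is $1.58.

$1.58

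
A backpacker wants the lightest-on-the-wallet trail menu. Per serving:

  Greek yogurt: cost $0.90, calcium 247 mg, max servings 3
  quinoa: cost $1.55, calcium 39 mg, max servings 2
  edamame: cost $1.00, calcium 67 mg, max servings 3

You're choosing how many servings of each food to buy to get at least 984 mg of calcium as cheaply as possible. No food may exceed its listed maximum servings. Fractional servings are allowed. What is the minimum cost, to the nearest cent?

Cost per mg of calcium: Greek yogurt $0.0036, edamame $0.0149, quinoa $0.0397.
Take 3 servings of Greek yogurt: +741.0 mg calcium for $2.70 (total $2.70, still need 243.0 mg).
Take 3 servings of edamame: +201.0 mg calcium for $3.00 (total $5.70, still need 42.0 mg).
Take 1.077 servings of quinoa: +42.0 mg calcium for $1.67 (total $7.37, still need 0.0 mg).
Greedy by cheapest-per-mg is optimal for a single linear constraint, so the minimum cost is $7.37.

$7.37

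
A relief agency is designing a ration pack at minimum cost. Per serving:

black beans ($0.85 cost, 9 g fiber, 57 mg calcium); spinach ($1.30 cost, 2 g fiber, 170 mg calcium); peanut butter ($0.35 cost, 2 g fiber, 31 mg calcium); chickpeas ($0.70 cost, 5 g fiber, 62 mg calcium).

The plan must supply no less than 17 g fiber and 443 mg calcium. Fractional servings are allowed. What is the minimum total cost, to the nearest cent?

$3.97

black beans only: max(17/9, 443/57) = 7.772 servings → $6.61.
spinach only: max(17/2, 443/170) = 8.5 servings → $11.05.
peanut butter only: max(17/2, 443/31) = 14.29 servings → $5.00.
chickpeas only: max(17/5, 443/62) = 7.145 servings → $5.00.
black beans + spinach with both tight: 1.415 servings and 2.131 servings → $3.97.
black beans + peanut butter: intersection lies outside the first quadrant.
black beans + chickpeas with both targets exact would need a negative amount; discard.
spinach + peanut butter with both tight: 1.291 servings and 7.209 servings → $4.20.
spinach + chickpeas with both tight: 1.599 servings and 2.76 servings → $4.01.
peanut butter + chickpeas: the both-tight solution has a negative serving — not a feasible corner.
The minimum over all feasible corners is $3.97.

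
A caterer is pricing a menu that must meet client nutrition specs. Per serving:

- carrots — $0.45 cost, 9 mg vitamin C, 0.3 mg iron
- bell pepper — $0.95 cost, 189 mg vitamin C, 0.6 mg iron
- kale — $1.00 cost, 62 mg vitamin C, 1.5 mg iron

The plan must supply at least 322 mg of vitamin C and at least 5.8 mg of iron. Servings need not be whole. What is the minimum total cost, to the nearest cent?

Compare the cost at each extreme point of the feasible region.
carrots only: max(322/9, 5.8/0.3) = 35.78 servings → $16.10.
bell pepper only: max(322/189, 5.8/0.6) = 9.667 servings → $9.18.
kale only: max(322/62, 5.8/1.5) = 5.194 servings → $5.19.
carrots + bell pepper with both tight: 17.6 servings and 0.8655 servings → $8.74.
carrots + kale: intersection lies outside the first quadrant.
bell pepper + kale with both tight: 0.501 servings and 3.666 servings → $4.14.
So the least-cost plan costs $4.14.

$4.14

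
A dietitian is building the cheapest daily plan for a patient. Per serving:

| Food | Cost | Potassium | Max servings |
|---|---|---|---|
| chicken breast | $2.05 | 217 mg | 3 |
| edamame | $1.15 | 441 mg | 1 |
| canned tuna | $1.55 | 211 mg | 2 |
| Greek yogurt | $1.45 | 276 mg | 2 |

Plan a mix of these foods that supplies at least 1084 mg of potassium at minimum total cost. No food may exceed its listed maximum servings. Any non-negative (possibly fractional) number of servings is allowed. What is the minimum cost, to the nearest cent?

Cost per mg of potassium: edamame $0.0026, Greek yogurt $0.0053, canned tuna $0.0073, chicken breast $0.0094.
Take 1 serving of edamame: +441.0 mg potassium for $1.15 (total $1.15, still need 643.0 mg).
Take 2 servings of Greek yogurt: +552.0 mg potassium for $2.90 (total $4.05, still need 91.0 mg).
Take 0.4313 servings of canned tuna: +91.0 mg potassium for $0.67 (total $4.72, still need 0.0 mg).
Filling from the cheapest source first is optimal under one linear minimum: $4.72.

$4.72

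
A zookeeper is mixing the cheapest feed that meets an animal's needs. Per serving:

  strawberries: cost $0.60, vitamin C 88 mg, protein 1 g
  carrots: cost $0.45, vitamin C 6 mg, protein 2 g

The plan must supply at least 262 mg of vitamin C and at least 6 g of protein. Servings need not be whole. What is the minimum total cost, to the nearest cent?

$2.43

This is a tiny linear program; its minimum lies at a vertex of the feasible set. List the vertices and price them.
strawberries only: max(262/88, 6/1) = 6 servings → $3.60.
carrots only: max(262/6, 6/2) = 43.67 servings → $19.65.
strawberries + carrots with both tight: 2.871 servings and 1.565 servings → $2.43.
The minimum over all feasible corners is $2.43.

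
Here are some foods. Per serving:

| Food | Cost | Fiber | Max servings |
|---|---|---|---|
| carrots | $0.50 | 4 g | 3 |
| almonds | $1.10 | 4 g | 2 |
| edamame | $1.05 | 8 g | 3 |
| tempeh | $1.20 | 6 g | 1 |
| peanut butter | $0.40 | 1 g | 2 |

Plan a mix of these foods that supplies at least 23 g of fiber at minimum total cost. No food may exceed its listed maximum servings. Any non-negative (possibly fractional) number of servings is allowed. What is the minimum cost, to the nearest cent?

Cost per g of fiber: carrots $0.1250, edamame $0.1313, tempeh $0.2000, almonds $0.2750, peanut butter $0.4000.
Take 3 servings of carrots: +12.0 g fiber for $1.50 (total $1.50, still need 11.0 g).
Take 1.375 servings of edamame: +11.0 g fiber for $1.44 (total $2.94, still need 0.0 g).
Greedy by cheapest-per-g is optimal for a single linear constraint, so the minimum cost is $2.94.

$2.94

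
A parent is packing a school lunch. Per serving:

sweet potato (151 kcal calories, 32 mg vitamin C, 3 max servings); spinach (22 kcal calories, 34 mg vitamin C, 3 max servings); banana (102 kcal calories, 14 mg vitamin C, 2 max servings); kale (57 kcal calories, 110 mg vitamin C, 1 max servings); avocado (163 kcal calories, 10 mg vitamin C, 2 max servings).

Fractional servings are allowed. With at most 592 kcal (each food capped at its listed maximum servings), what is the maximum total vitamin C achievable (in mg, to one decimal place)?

Vitamin C per kcal: kale 1.93, spinach 1.545, sweet potato 0.2119, banana 0.1373, avocado 0.06135.
Take 1 serving of kale: uses 57 kcal, +110.0 mg vitamin C (running total 110.0 mg).
Take 3 servings of spinach: uses 66 kcal, +102.0 mg vitamin C (running total 212.0 mg).
Take 3 servings of sweet potato: uses 453 kcal, +96.0 mg vitamin C (running total 308.0 mg).
Take 0.1569 servings of banana: uses 16 kcal, +2.2 mg vitamin C (running total 310.2 mg).
Filling greedily by vitamin C-per-kcal is optimal for one linear limit, giving 310.2 mg.

310.2 mg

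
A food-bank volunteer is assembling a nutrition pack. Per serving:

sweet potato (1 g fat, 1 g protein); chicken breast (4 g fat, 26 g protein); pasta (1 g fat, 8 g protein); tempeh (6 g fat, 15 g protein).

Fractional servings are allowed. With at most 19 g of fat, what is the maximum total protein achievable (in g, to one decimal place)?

152.0 g

Protein per g fat: pasta 8, chicken breast 6.5, tempeh 2.5, sweet potato 1.
With no serving limits, spend the whole fat allowance on pasta: 19 g / 1 g × 8 g = 152.0 g.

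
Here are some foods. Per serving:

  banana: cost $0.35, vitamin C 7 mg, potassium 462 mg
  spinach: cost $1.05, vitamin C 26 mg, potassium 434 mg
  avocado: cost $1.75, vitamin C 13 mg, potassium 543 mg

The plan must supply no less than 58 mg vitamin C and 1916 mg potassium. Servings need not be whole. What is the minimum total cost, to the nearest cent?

This is a tiny linear program; its minimum lies at a vertex of the feasible set. List the vertices and price them.
banana only: max(58/7, 1916/462) = 8.286 servings → $2.90.
spinach only: max(58/26, 1916/434) = 4.415 servings → $4.64.
avocado only: max(58/13, 1916/543) = 4.462 servings → $7.81.
banana + spinach with both tight: 2.746 servings and 1.491 servings → $2.53.
banana + avocado: the both-tight solution has a negative serving — not a feasible corner.
spinach + avocado with both tight: 0.777 servings and 2.908 servings → $5.90.
The minimum over all feasible corners is $2.53.

$2.53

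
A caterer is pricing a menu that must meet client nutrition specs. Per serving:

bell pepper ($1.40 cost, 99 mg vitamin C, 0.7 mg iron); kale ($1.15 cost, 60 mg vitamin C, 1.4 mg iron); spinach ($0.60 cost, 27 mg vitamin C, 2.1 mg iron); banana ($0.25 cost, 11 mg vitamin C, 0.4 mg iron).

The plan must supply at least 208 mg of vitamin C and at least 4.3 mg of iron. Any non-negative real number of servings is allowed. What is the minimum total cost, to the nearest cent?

An LP optimum is at a vertex; with two nutrient constraints at most two foods are used. Check each candidate.
bell pepper only: max(208/99, 4.3/0.7) = 6.143 servings → $8.60.
kale only: max(208/60, 4.3/1.4) = 3.467 servings → $3.99.
spinach only: max(208/27, 4.3/2.1) = 7.704 servings → $4.62.
banana only: max(208/11, 4.3/0.4) = 18.91 servings → $4.73.
bell pepper + kale with both tight: 0.3437 servings and 2.9 servings → $3.82.
bell pepper + spinach with both tight: 1.697 servings and 1.482 servings → $3.26.
bell pepper + banana with both tight: 1.125 servings and 8.781 servings → $3.77.
kale + spinach: the both-tight solution has a negative serving — not a feasible corner.
kale + banana: the both-tight solution has a negative serving — not a feasible corner.
spinach + banana: the both-tight solution has a negative serving — not a feasible corner.
So the least-cost plan costs $3.26.

$3.26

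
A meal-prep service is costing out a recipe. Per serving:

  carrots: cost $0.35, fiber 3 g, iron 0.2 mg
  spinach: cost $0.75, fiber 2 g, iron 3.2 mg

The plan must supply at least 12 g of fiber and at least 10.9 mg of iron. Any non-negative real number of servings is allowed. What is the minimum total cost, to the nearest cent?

For a min-cost LP with two ≥-constraints, a basic feasible solution has at most two positive variables.
carrots only: max(12/3, 10.9/0.2) = 54.5 servings → $19.07.
spinach only: max(12/2, 10.9/3.2) = 6 servings → $4.50.
carrots + spinach with both tight: 1.804 servings and 3.293 servings → $3.10.
The minimum over all feasible corners is $3.10.

$3.10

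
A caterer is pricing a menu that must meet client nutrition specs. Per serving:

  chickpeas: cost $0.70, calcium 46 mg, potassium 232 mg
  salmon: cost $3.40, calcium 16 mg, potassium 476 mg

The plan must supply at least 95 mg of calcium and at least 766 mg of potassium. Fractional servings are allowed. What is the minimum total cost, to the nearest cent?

For a min-cost LP with two ≥-constraints, a basic feasible solution has at most two positive variables.
chickpeas only: max(95/46, 766/232) = 3.302 servings → $2.31.
salmon only: max(95/16, 766/476) = 5.938 servings → $20.19.
chickpeas + salmon with both tight: 1.813 servings and 0.7257 servings → $3.74.
Cheapest feasible corner: $2.31.

$2.31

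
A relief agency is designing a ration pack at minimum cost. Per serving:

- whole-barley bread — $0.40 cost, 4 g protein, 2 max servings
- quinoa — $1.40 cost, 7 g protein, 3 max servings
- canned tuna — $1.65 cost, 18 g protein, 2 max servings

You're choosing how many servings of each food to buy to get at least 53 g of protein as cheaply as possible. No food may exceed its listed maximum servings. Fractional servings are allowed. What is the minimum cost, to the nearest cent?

Cost per g of protein: canned tuna $0.0917, whole-barley bread $0.1000, quinoa $0.2000.
Take 2 servings of canned tuna: +36.0 g protein for $3.30 (total $3.30, still need 17.0 g).
Take 2 servings of whole-barley bread: +8.0 g protein for $0.80 (total $4.10, still need 9.0 g).
Take 1.286 servings of quinoa: +9.0 g protein for $1.80 (total $5.90, still need 0.0 g).
Filling from the cheapest source first is optimal under one linear minimum: $5.90.

$5.90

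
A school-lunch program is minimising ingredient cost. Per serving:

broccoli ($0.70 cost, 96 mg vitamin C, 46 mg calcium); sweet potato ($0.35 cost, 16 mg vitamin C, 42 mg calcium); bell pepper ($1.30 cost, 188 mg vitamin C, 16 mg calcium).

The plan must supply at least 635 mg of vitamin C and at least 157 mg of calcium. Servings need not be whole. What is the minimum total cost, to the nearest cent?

An LP optimum is at a vertex; with two nutrient constraints at most two foods are used. Check each candidate.
broccoli only: max(635/96, 157/46) = 6.615 servings → $4.63.
sweet potato only: max(635/16, 157/42) = 39.69 servings → $13.89.
bell pepper only: max(635/188, 157/16) = 9.812 servings → $12.76.
broccoli + sweet potato: the both-tight solution has a negative serving — not a feasible corner.
broccoli + bell pepper with both tight: 2.722 servings and 1.988 servings → $4.49.
sweet potato + bell pepper with both tight: 2.534 servings and 3.162 servings → $5.00.
The minimum over all feasible corners is $4.49.

$4.49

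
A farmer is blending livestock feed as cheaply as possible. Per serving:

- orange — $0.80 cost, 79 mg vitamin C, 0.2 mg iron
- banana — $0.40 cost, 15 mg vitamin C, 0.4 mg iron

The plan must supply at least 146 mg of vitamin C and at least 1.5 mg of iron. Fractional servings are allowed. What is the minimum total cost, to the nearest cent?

$2.25

This is a tiny linear program; its minimum lies at a vertex of the feasible set. List the vertices and price them.
orange only: max(146/79, 1.5/0.2) = 7.5 servings → $6.00.
banana only: max(146/15, 1.5/0.4) = 9.733 servings → $3.89.
orange + banana with both tight: 1.255 servings and 3.122 servings → $2.25.
Cheapest feasible corner: $2.25.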